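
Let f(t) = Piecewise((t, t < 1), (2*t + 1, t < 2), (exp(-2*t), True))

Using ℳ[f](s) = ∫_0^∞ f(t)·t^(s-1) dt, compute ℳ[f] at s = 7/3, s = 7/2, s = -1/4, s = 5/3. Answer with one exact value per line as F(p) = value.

F(7/3) = -51/70 + 2**(2/3)*uppergamma(7/3, 4)/8 + 228*2**(1/3)/35
F(7/2) = (sqrt(2)*(945*sqrt(pi)*exp(4)*erfc(2) + 29988)/8064 + (-4096 + 75776*sqrt(2))*exp(4)/8064)*exp(-4)
F(-1/4) = 2**(1/4)*uppergamma(-1/4, 4) + 2*2**(3/4)/3 + 8/3
F(5/3) = -39/40 + 2**(1/3)*uppergamma(5/3, 4)/4 + 21*2**(2/3)/5

breakpoints 1, 2: one integral from each of the 3 segments
on [0, 1) integrate f = t against the kernel
the [1, 2) slice contributes ∫ (2*t + 1)·t^(s-1) dt
∫ exp(-2*t)·t^(s-1) over [2, ∞)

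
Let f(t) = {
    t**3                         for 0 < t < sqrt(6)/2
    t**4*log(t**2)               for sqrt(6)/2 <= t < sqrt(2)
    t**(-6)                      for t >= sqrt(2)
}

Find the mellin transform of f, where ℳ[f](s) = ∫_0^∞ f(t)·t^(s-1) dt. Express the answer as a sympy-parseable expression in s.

(32*2**s*(s - 6)*(s + 2)*(s + 3)*log(2) - 64*2**s*(s - 6)*(s + 3) + 64*2**s*(s - 6)*(s + 3)*log(2) - 2**s*(s + 3)*(4*s + (s + 2)**2 + 12) + 3**(s/2)*(s - 6)*(s + 2)*(s + 3)*(-18*log(3) + 18*log(2)) + 3**(s/2)*(s - 6)*(s + 3)*(-36*log(3) + 36*log(2)) + 36*3**(s/2)*(s - 6)*(s + 3) + 6*3**(s/2)*sqrt(6)*(s - 6)*(4*s + (s + 2)**2 + 12))/(8*2**(s/2)*(s - 6)*(s + 3)*(4*s + (s + 2)**2 + 12))
  -3 < Re(s) < 6

back out the power substitution: t**(3/2) on [0, 3/2); t**2*log(t) on [3/2, 2); t**(-3) on [2, ∞)
remove the shared t-power first: 1/sqrt(t) on [0, 3/2); log(t) on [3/2, 2); t**(-5) on [2, ∞)
back out the shared t-power: sqrt(t) on [0, 3/2); t*log(t) on [3/2, 2); t**(-4) on [2, ∞)
integrate the 3 segments split at sqrt(6)/2, sqrt(2), then add the results
over [0, sqrt(6)/2), the kernel integral of t**3 enters the sum
for t in [sqrt(6)/2, sqrt(2)): the term is ∫ t**4*log(t**2)·t^(s-1)
between sqrt(2) and ∞ the integrand is t**(-6)·t^(s-1)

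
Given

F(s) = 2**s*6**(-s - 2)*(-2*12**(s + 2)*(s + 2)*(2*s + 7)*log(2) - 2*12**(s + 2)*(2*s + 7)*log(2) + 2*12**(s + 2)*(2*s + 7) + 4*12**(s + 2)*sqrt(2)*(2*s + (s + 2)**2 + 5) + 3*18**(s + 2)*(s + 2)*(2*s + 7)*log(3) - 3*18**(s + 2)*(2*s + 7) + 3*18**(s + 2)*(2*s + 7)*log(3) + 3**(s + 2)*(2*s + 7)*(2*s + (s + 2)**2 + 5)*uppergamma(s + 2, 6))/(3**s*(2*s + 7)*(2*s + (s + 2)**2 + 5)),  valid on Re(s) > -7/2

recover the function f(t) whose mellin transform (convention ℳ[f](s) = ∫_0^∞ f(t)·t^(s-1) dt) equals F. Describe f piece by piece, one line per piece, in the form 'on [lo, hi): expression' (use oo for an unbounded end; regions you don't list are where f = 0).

on [0, 4/3): 27*sqrt(6)*t**(7/2)/16
on [4/3, 2): 27*t**3*log(3*t/2)/8
on [2, oo): 9*t**2*exp(-3*t)/4

undo the common scale on t: sqrt(2)*t**(7/2)/16 on [0, 4); t**3*log(t/2)/8 on [4, 6); t**2*exp(-t)/4 on [6, ∞)
invert the common scale on t to get t**(7/2) on [0, 2); t**3*log(t) on [2, 3); t**2*exp(-2*t) on [3, ∞)
reversing the shared t-power: t**(3/2) on [0, 2); t*log(t) on [2, 3); exp(-2*t) on [3, ∞)
linearity at 4/3, 2 turns ℳ[f](s) into 3 summed integrals
on [0, 4/3): add ∫ 27*sqrt(6)*t**(7/2)/16·t^(s-1) dt
segment 4/3 to 2 holds 27*t**3*log(3*t/2)/8; add its integral
piece [2, ∞): integrate 9*t**2*exp(-3*t)/4 against the kernel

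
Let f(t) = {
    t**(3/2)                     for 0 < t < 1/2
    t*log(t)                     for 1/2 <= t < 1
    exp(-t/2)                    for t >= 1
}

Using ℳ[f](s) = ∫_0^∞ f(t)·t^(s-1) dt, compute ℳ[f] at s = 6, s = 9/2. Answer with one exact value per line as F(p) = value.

F(6) = -127/6272 + sqrt(2)/1920 + log(2)/896 + 12662*exp(-1/2)
F(9/2) = -1415/46464 + sqrt(2)/1936 + sqrt(2)*log(2)/352 + 105*sqrt(2)*sqrt(pi)*erfc(sqrt(2)/2) + 296*exp(-1/2)

f breaks at 1/2, 1 into 3 integrals to sum
∫ over [0, 1/2) of t**(3/2)·t^(s-1) joins the sum
on [1/2, 1) integrate f = t*log(t) against the kernel
segment [1, ∞) carries exp(-t/2); integrate it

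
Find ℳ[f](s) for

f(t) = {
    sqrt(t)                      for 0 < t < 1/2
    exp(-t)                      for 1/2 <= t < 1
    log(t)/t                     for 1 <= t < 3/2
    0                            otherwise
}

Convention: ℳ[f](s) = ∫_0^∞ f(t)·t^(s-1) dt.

cuts at 1/2, 1: linearity sums the 3 kernel integrals
on [0, 1/2): add ∫ sqrt(t)·t^(s-1) dt
on [1/2, 1): add ∫ exp(-t)·t^(s-1) dt
between 1 and 3/2 the integrand is log(t)/t·t^(s-1)

(3*2**s*(2*s + 1)*(s**2 - 2*s + 1)*uppergamma(s, 1/2) - 3*2**s*(2*s + 1)*(s**2 - 2*s + 1)*uppergamma(s, 1) + 3*2**s*(2*s + 1) + 3**s*s*(2*s + 1)*(-2*log(2) + 2*log(3)) - 2*3**s*(2*s + 1) + 3**s*(2*s + 1)*(-2*log(3) + 2*log(2)) + 3*sqrt(2)*(s**2 - 2*s + 1))/(3*2**s*(2*s + 1)*(s**2 - 2*s + 1))
  Re(s) > -1/2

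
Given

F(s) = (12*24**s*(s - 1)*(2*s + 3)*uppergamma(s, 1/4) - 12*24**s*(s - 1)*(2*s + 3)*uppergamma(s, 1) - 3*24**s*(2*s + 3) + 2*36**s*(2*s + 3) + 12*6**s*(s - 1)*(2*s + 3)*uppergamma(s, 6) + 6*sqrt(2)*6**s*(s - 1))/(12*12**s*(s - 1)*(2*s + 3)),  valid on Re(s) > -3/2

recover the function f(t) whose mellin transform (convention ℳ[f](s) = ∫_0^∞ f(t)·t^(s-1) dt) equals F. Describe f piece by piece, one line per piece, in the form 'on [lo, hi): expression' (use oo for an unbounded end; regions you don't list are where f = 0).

along the cuts 1/2, 2, 3, ℳ[f](s) splits into 4 integrals
the [0, 1/2) slice contributes ∫ t**(3/2)·t^(s-1) dt
∫ over [1/2, 2) of exp(-t/2)·t^(s-1) joins the sum
between 2 and 3 the integrand is 1/(2*t)·t^(s-1)
piece [3, ∞): integrate exp(-2*t) against the kernel

on [0, 1/2): t**(3/2)
on [1/2, 2): exp(-t/2)
on [2, 3): 1/(2*t)
on [3, oo): exp(-2*t)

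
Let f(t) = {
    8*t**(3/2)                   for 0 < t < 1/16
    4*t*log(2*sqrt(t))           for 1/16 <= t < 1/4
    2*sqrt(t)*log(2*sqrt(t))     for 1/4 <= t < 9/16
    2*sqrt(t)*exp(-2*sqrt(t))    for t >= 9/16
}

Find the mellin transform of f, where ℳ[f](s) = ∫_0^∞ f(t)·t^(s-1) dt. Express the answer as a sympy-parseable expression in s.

back out the power substitution: 8*t**3 on [0, 1/4); 4*t**2*log(2*t) on [1/4, 1/2); 2*t*log(2*t) on [1/2, 3/4); …
undo the common scale on t: t**3 on [0, 1/2); t**2*log(t) on [1/2, 1); t*log(t) on [1, 3/2); …
back out the shared t-power: t**2 on [0, 1/2); t*log(t) on [1/2, 1); log(t) on [1, 3/2); …
slice at 1/16, 1/4, 9/16, transform all 4 pieces, and sum them
between 0 and 1/16 the integrand is 8*t**(3/2)·t^(s-1)
between 1/16 and 1/4 the integrand is 4*t*log(2*sqrt(t))·t^(s-1)
∫ 2*sqrt(t)*log(2*sqrt(t))·t^(s-1) over [1/4, 9/16)
segment [9/16, ∞) carries 2*sqrt(t)*exp(-2*sqrt(t)); integrate it

(8*2**(2*s)*(2*s + 1)**2*(2*s + 3)*(4*s + (2*s + 1)**2 + 3)*uppergamma(2*s + 1, 3/2) - 8*2**(2*s)*(2*s + 1)**2*(2*s + 3) + 8*2**(2*s)*(2*s + 3)*(4*s + (2*s + 1)**2 + 3) - 12*3**(2*s)*(2*s + 3)*(4*s + (2*s + 1)**2 + 3) + 9**s*(2*s + 1)*(2*s + 3)*(-12*log(2) + 12*log(3))*(4*s + (2*s + 1)**2 + 3) + (2*s + 1)**3*(2*s + 3)*log(4) + (2*s + 1)**2*(2*s + 3)*log(4) + 2*(2*s + 1)**2*(2*s + 3) + (2*s + 1)**2*(4*s + (2*s + 1)**2 + 3))/(4*2**(4*s)*(2*s + 1)**2*(2*s + 3)*(4*s + (2*s + 1)**2 + 3))
  Re(s) > -3/2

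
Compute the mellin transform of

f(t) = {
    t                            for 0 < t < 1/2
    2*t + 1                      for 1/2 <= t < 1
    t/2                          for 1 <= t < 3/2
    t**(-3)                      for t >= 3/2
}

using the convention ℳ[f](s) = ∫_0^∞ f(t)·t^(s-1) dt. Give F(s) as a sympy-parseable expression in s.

(270*2**s*s**2 - 702*2**s*s - 324*2**s + 49*3**s*s**2 - 275*3**s*s - 162*s**2 + 378*s + 324)/(108*2**s*s*(s**2 - 2*s - 3))
  -1 < Re(s) < 3

integrate the 4 segments split at 1/2, 1, 3/2, then add the results
over [0, 1/2), the kernel integral of t enters the sum
on [1/2, 1) integrate f = (2*t + 1) against the kernel
piece [1, 3/2): integrate t/2 against the kernel
∫ t**(-3)·t^(s-1) over [3/2, ∞)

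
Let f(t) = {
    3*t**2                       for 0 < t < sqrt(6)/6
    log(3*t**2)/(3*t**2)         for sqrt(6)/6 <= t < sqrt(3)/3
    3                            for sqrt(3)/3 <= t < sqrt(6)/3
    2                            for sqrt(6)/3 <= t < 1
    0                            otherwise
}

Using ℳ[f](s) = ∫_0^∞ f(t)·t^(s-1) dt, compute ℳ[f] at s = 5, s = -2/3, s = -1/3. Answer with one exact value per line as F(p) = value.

F(5) = sqrt(6)*(-2072*sqrt(2) + 420*log(2) + 4357 + 9072*sqrt(6))/136080
F(-2/3) = 6**(1/3)*(-32*6**(2/3) - 48*2**(1/3) - 48*log(2) + 60 + 135*2**(2/3))/64
F(-1/3) = 6**(1/6)*(-490*6**(5/6) - 735*2**(2/3) - 420*log(2) + 507 + 2115*2**(5/6))/490

remove the power substitution first: 3*t on [0, 1/6); log(3*t)/(3*t) on [1/6, 1/3); 3 on [1/3, 2/3); …
back out the common scale on t: t on [0, 1/2); log(t)/t on [1/2, 1); 3 on [1, 2); …
summing 4 kernel integrals split by sqrt(6)/6, sqrt(3)/3, sqrt(6)/3 yields ℳ[f](s)
the [0, sqrt(6)/6) slice contributes ∫ 3*t**2·t^(s-1) dt
segment sqrt(6)/6 to sqrt(3)/3 holds log(3*t**2)/(3*t**2); add its integral
piece [sqrt(3)/3, sqrt(6)/3): integrate 3 against the kernel
over [sqrt(6)/3, 1), the kernel integral of 2 enters the sum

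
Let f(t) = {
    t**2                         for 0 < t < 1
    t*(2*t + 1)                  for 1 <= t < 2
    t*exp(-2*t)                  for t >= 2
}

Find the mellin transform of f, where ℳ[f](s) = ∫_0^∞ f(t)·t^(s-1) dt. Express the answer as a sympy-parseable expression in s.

(20*2**(2*s)*(s + 1) + 4*2**(2*s) - 4*2**s*(s + 1) - 2*2**s + (s + 1)*(s + 2)*uppergamma(s + 1, 4))/(2*2**s*(s + 1)*(s + 2))
  Re(s) > -2

back out the shared t-power: t on [0, 1); 2*t + 1 on [1, 2); exp(-2*t) on [2, ∞)
f breaks at 1, 2 into 3 integrals to sum
segment 0 to 1 holds t**2; add its integral
segment 1 to 2 holds t*(2*t + 1); add its integral
for t in [2, ∞): the term is ∫ t*exp(-2*t)·t^(s-1)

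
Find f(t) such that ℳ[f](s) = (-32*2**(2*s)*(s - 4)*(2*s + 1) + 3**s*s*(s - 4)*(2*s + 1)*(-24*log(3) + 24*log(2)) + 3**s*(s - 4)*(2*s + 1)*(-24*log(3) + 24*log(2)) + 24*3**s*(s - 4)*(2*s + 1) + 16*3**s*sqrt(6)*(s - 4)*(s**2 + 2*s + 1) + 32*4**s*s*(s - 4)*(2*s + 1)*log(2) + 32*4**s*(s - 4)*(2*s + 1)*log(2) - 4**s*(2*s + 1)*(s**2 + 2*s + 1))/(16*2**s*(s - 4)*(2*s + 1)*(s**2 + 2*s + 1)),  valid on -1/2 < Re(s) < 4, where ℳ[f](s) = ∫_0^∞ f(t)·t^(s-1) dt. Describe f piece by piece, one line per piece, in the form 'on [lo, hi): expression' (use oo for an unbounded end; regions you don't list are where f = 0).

on [0, 3/2): sqrt(t)
on [3/2, 2): t*log(t)
on [2, oo): t**(-4)

f breaks at 3/2, 2 into 3 integrals to sum
segment [0, 3/2) carries sqrt(t); integrate it
piece [3/2, 2): integrate t*log(t) against the kernel
[2, ∞) adds the kernel integral of t**(-4)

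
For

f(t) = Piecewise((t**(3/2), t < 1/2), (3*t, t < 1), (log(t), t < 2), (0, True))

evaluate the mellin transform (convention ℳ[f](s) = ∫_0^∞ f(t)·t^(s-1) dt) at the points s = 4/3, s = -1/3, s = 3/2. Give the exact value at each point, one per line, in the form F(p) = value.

slice at 1/2, 1, transform all 3 pieces, and sum them
between 0 and 1/2 the integrand is t**(3/2)·t^(s-1)
segment 1/2 to 1 holds 3*t; add its integral
∫ over [1, 2) of log(t)·t^(s-1) joins the sum

F(4/3) = -9*2**(1/3)/8 - 9*2**(2/3)/56 + 3*2**(1/6)/68 + 3*2**(1/3)*log(2)/2 + 207/112
F(-1/3) = -9*2**(2/3)/2 - 9*2**(1/3)/4 - 3*2**(2/3)*log(2)/2 + 3*2**(5/6)/14 + 27/2
F(3/2) = sqrt(2)*(-748 + 960*log(2) + 607*sqrt(2))/720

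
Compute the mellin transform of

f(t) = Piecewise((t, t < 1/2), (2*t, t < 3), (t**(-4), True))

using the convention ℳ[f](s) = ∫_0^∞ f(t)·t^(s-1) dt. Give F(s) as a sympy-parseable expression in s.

cuts at 1/2, 3: linearity sums the 3 kernel integrals
segment 0 to 1/2 holds t; add its integral
piece [1/2, 3): integrate 2*t against the kernel
between 3 and ∞ the integrand is t**(-4)·t^(s-1)

(970*6**s*s - 3890*6**s - 81*s + 324)/(162*2**s*(s**2 - 3*s - 4))
  -1 < Re(s) < 4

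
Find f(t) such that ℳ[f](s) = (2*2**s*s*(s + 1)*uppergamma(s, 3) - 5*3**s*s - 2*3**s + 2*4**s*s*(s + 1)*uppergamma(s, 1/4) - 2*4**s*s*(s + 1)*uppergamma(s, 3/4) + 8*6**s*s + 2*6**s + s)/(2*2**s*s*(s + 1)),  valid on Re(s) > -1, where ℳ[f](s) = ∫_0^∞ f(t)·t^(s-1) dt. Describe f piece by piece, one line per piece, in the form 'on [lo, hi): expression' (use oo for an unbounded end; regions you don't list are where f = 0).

treat the 4 regions marked off by 1/2, 3/2, 3 separately and sum
over [0, 1/2), the kernel integral of t enters the sum
segment 1/2 to 3/2 holds exp(-t/2); add its integral
over [3/2, 3), the kernel integral of (t + 1) enters the sum
∫ over [3, ∞) of exp(-t)·t^(s-1) joins the sum

on [0, 1/2): t
on [1/2, 3/2): exp(-t/2)
on [3/2, 3): t + 1
on [3, oo): exp(-t)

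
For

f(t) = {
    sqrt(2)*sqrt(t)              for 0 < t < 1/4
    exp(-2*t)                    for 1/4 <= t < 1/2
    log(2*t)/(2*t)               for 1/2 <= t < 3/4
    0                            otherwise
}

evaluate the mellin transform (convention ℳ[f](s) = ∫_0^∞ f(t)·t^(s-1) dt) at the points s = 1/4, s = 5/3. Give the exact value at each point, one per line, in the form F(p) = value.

remove the common scale on t first: sqrt(t) on [0, 1/2); exp(-t) on [1/2, 1); log(t)/t on [1, 3/2)
summing 3 kernel integrals split by 1/4, 1/2 yields ℳ[f](s)
between 0 and 1/4 the integrand is sqrt(2)*sqrt(t)·t^(s-1)
on [1/4, 1/2): add ∫ exp(-2*t)·t^(s-1) dt
∫ log(2*t)/(2*t)·t^(s-1) over [1/2, 3/4)

F(1/4) = sqrt(2)*(-32*3**(1/4) + log(2**(24*3**(1/4))/3**(24*3**(1/4))) - 27*2**(1/4)*uppergamma(1/4, 1) + 27*2**(1/4)*uppergamma(1/4, 1/2) + 18*sqrt(2) + 48*2**(1/4))/54
F(5/3) = -9*6**(2/3)/32 - 3*6**(2/3)*log(2)/16 - 2**(1/3)*uppergamma(5/3, 1)/4 + 3*2**(1/6)/104 + 2**(1/3)*uppergamma(5/3, 1/2)/4 + 3*6**(2/3)*log(3)/16 + 9*2**(1/3)/16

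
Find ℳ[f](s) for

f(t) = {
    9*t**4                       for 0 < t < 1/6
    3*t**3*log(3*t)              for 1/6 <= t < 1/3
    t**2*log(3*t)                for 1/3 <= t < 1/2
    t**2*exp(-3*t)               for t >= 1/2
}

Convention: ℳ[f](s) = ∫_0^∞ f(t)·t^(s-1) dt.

strip the shared t-power: 9*t**2 on [0, 1/6); 3*t*log(3*t) on [1/6, 1/3); log(3*t) on [1/3, 1/2); …
strip the common scale on t: t**2 on [0, 1/2); t*log(t) on [1/2, 1); log(t) on [1, 3/2); …
summing 4 kernel integrals split by 1/6, 1/3, 1/2 yields ℳ[f](s)
segment [0, 1/6) carries 9*t**4; integrate it
between 1/6 and 1/3 the integrand is 3*t**3*log(3*t)·t^(s-1)
∫ t**2*log(3*t)·t^(s-1) over [1/3, 1/2)
between 1/2 and ∞ the integrand is t**2*exp(-3*t)·t^(s-1)

(16*2**s*(s + 2)**2*(s + 4)*(2*s + (s + 2)**2 + 5)*uppergamma(s + 2, 3/2) - 16*2**s*(s + 2)**2*(s + 4) + 16*2**s*(s + 4)*(2*s + (s + 2)**2 + 5) + 3**s*(s + 2)*(s + 4)*(-36*log(2) + 36*log(3))*(2*s + (s + 2)**2 + 5) - 36*3**s*(s + 4)*(2*s + (s + 2)**2 + 5) + (s + 2)**3*(s + 4)*log(4) + (s + 2)**2*(s + 4)*log(4) + 2*(s + 2)**2*(s + 4) + (s + 2)**2*(2*s + (s + 2)**2 + 5))/(144*6**s*(s + 2)**2*(s + 4)*(2*s + (s + 2)**2 + 5))
  Re(s) > -4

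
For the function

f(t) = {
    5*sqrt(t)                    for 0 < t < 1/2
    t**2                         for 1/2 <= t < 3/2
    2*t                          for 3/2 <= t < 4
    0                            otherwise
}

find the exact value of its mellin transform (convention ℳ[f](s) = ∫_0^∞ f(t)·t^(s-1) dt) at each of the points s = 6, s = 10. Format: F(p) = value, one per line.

linearity at 1/2, 3/2 turns ℳ[f](s) into 3 summed integrals
on [0, 1/2): add ∫ 5*sqrt(t)·t^(s-1) dt
over [1/2, 3/2), the kernel integral of t**2 enters the sum
over [3/2, 4), the kernel integral of 2*t enters the sum

F(6) = 5*sqrt(2)/832 + 131025/28
F(10) = 5*sqrt(2)/21504 + 6442409425/8448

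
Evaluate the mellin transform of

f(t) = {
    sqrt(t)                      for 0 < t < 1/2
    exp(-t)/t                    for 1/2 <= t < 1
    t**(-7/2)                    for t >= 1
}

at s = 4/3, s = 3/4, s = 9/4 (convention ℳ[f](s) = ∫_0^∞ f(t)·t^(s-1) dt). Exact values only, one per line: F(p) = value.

peel off the shared t-power: t**(3/2) on [0, 1/2); exp(-t) on [1/2, 1); t**(-5/2) on [1, ∞)
integrate the 3 segments split at 1/2, 1, then add the results
segment 0 to 1/2 holds sqrt(t); add its integral
over [1/2, 1), the kernel integral of exp(-t)/t enters the sum
over [1, ∞), the kernel integral of t**(-7/2) enters the sum

F(4/3) = -uppergamma(1/3, 1) + 3*2**(1/6)/22 + 6/13 + uppergamma(1/3, 1/2)
F(3/4) = -uppergamma(-1/4, 1) + 2**(3/4)/5 + 4/11 + uppergamma(-1/4, 1/2)
F(9/4) = -uppergamma(5/4, 1) + 2**(1/4)/22 + uppergamma(5/4, 1/2) + 4/5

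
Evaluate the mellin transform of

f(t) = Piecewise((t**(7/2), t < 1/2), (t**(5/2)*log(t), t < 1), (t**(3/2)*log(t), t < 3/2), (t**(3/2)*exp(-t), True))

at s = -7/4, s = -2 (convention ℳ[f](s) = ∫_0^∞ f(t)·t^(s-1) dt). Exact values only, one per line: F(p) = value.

F(-7/4) = 2**(1/4)*(-672*3**(3/4) + log(2**(84 + 168*3**(3/4))/3**(168*3**(3/4))) + 63*2**(3/4)*uppergamma(-1/4, 3/2) + 130 + 896*2**(3/4))/126
F(-2) = -4*sqrt(6)/3 - 2*sqrt(pi)*erfc(sqrt(6)/2) + sqrt(2)*log(64*2**(4*sqrt(3))/3**(4*sqrt(3)))/6 + 2*sqrt(6)*exp(-3/2)/3 + 13*sqrt(2)/6

peel off the shared t-power: t**(5/2) on [0, 1/2); t**(3/2)*log(t) on [1/2, 1); sqrt(t)*log(t) on [1, 3/2); …
peel off the shared t-power: t**2 on [0, 1/2); t*log(t) on [1/2, 1); log(t) on [1, 3/2); …
cuts at 1/2, 1, 3/2: linearity sums the 4 kernel integrals
segment 0 to 1/2 holds t**(7/2); add its integral
between 1/2 and 1 the integrand is t**(5/2)*log(t)·t^(s-1)
∫ over [1, 3/2) of t**(3/2)*log(t)·t^(s-1) joins the sum
the [3/2, ∞) slice contributes ∫ t**(3/2)*exp(-t)·t^(s-1) dt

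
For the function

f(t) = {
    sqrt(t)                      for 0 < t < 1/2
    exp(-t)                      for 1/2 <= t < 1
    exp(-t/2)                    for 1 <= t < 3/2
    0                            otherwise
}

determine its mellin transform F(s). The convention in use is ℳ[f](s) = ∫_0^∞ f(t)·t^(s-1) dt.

split f at 1/2, 1: ℳ[f](s) collects 3 kernel integrals
segment 0 to 1/2 holds sqrt(t); add its integral
∫ exp(-t)·t^(s-1) over [1/2, 1)
segment [1, 3/2) carries exp(-t/2); integrate it

(2**s*(2*s + 1)*uppergamma(s, 1/2) - 2**s*(2*s + 1)*uppergamma(s, 1) + 4**s*(2*s + 1)*uppergamma(s, 1/2) - 4**s*(2*s + 1)*uppergamma(s, 3/4) + sqrt(2))/(2**s*(2*s + 1))
  Re(s) > -1/2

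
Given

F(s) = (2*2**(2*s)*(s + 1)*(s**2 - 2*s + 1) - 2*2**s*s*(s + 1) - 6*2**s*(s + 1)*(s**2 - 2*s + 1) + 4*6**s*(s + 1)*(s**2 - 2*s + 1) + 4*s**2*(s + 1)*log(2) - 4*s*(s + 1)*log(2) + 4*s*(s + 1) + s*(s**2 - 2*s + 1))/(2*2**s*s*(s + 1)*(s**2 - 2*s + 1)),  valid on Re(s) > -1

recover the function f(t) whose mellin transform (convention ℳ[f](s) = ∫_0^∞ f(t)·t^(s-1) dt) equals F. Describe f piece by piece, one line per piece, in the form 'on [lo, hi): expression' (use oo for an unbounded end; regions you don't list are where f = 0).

f breaks at 1/2, 1, 2 into 4 integrals to sum
over [0, 1/2), the kernel integral of t enters the sum
piece [1/2, 1): integrate log(t)/t against the kernel
[1, 2) adds the kernel integral of 3
the [2, 3) slice contributes ∫ 2·t^(s-1) dt

on [0, 1/2): t
on [1/2, 1): log(t)/t
on [1, 2): 3
on [2, 3): 2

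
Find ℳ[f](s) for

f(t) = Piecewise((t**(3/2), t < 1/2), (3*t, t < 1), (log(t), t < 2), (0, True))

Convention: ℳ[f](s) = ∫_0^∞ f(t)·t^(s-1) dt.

linearity at 1/2, 1 turns ℳ[f](s) into 3 summed integrals
on [0, 1/2): add ∫ t**(3/2)·t^(s-1) dt
on [1/2, 1): add ∫ 3*t·t^(s-1) dt
for t in [1, 2): the term is ∫ log(t)·t^(s-1)

(-2*2**(2*s)*(s + 1)*(2*s + 3) + 6*2**s*s**2*(2*s + 3) + 2*2**s*(s + 1)*(2*s + 3) + 4**s*s*(s + 1)*(2*s + 3)*log(4) + sqrt(2)*s**2*(s + 1) - 3*s**2*(2*s + 3))/(2*2**s*s**2*(s + 1)*(2*s + 3))
  Re(s) > -3/2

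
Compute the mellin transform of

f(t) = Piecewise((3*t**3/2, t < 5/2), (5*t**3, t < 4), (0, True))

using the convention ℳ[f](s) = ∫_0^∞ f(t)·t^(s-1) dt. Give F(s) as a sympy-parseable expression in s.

linearity at 5/2 turns ℳ[f](s) into 2 summed integrals
on [0, 5/2) integrate f = 3*t**3/2 against the kernel
segment 5/2 to 4 holds 5*t**3; add its integral

5*(1024*2**(2*s) - 175*(5/2)**s)/(16*(s + 3))
  Re(s) > -3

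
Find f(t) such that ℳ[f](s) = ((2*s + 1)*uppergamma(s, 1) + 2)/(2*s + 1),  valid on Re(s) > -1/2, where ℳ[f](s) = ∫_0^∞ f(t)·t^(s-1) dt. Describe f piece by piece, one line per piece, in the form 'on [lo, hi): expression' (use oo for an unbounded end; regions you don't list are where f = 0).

on [0, 1): sqrt(t)
on [1, oo): exp(-t)

integrate the 2 segments split at 1, then add the results
∫ over [0, 1) of sqrt(t)·t^(s-1) joins the sum
[1, ∞) adds the kernel integral of exp(-t)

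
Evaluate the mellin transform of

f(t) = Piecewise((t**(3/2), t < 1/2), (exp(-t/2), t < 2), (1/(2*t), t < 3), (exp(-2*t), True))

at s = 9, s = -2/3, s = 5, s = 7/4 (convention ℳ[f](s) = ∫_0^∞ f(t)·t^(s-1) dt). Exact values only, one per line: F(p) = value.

F(9) = -56115712*exp(-1) + sqrt(2)/21504 + 107667*exp(-6)/4 + 6305/16 + 3392923553*exp(-1/4)/128
F(-2/3) = -2**(1/3)*uppergamma(-2/3, 1)/2 - 3**(1/3)/30 + 2**(2/3)*uppergamma(-2/3, 6) + 3*2**(1/3)/40 + 3*2**(1/6)/5 + 2**(1/3)*uppergamma(-2/3, 1/4)/2
F(5) = -2080*exp(-1) + sqrt(2)/832 + 345*exp(-6)/4 + 65/8 + 7889*exp(-1/4)/8
F(7/4) = -2*2**(3/4)*uppergamma(7/4, 1) - 101*2**(3/4)/156 + 2**(1/4)*uppergamma(7/4, 6)/4 + 2*3**(3/4)/3 + 2*2**(3/4)*uppergamma(7/4, 1/4)

f breaks at 1/2, 2, 3 into 4 integrals to sum
[0, 1/2) adds the kernel integral of t**(3/2)
on [1/2, 2) integrate f = exp(-t/2) against the kernel
on [2, 3): add ∫ 1/(2*t)·t^(s-1) dt
[3, ∞) adds the kernel integral of exp(-2*t)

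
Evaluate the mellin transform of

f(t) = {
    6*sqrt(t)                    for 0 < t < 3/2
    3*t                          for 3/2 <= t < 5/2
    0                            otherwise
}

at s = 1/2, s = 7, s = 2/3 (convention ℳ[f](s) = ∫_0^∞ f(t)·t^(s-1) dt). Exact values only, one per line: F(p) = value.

F(1/2) = -3*sqrt(6)/2 + 5*sqrt(10)/2 + 9
F(7) = 2187*sqrt(6)/320 + 18003/32
F(2/3) = -27*2**(1/3)*3**(2/3)/20 + 27*2**(5/6)*3**(1/6)/7 + 9*2**(1/3)*5**(2/3)/4

breakpoints 3/2: one integral from each of the 2 segments
∫ over [0, 3/2) of 6*sqrt(t)·t^(s-1) joins the sum
on [3/2, 5/2) integrate f = 3*t against the kernel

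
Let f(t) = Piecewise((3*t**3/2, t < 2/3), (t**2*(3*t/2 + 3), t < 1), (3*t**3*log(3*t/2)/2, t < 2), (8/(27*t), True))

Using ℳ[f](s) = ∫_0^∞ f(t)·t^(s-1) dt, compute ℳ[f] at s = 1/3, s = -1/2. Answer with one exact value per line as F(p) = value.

F(1/3) = -193*2**(1/3)/225 - 4*2**(1/3)*3**(2/3)/21 - 9*log(3)/20 + 9*log(2)/20 + 2619/1400 + 18*2**(1/3)*log(3)/5
F(-1/2) = -1844*sqrt(2)/2025 - 4*sqrt(6)/9 - 3*log(3)/5 + 3*log(2)/5 + 71/25 + 12*sqrt(2)*log(3)/5

invert the shared t-power to get 3*t/2 on [0, 2/3); 3*t/2 + 3 on [2/3, 1); 3*t*log(3*t/2)/2 on [1, 2); …
reversing the common scale on t: t on [0, 1); t + 3 on [1, 3/2); t*log(t) on [3/2, 3); …
linearity at 2/3, 1, 2 turns ℳ[f](s) into 4 summed integrals
segment [0, 2/3) carries 3*t**3/2; integrate it
on [2/3, 1): add ∫ t**2*(3*t/2 + 3)·t^(s-1) dt
piece [1, 2): integrate 3*t**3*log(3*t/2)/2 against the kernel
∫ over [2, ∞) of 8/(27*t)·t^(s-1) joins the sum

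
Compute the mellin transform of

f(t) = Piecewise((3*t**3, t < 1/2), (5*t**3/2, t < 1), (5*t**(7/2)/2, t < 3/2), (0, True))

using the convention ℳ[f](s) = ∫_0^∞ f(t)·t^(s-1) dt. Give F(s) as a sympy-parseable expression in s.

(2**(-s - 3)*(2*s + 7) + 10*(3/2)**(s + 7/2)*(s + 3) + 5)/(2*(s + 3)*(2*s + 7))
  Re(s) > -3

along the cuts 1/2, 1, ℳ[f](s) splits into 3 integrals
on [0, 1/2) integrate f = 3*t**3 against the kernel
over [1/2, 1), the kernel integral of 5*t**3/2 enters the sum
piece [1, 3/2): integrate 5*t**(7/2)/2 against the kernel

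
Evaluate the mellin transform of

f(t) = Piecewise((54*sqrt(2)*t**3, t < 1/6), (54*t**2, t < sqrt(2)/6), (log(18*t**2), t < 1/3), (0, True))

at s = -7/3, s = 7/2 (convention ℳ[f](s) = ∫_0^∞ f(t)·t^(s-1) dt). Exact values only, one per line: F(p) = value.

reversing the common scale on t: 2*sqrt(2)*t**3 on [0, 1/2); 6*t**2 on [1/2, sqrt(2)/2); log(2*t**2) on [sqrt(2)/2, 1)
back out the power substitution: 2*sqrt(2)*t**(3/2) on [0, 1/4); 6*t on [1/4, 1/2); log(2*t) on [1/2, 1)
invert the common scale on t to get t**(3/2) on [0, 1/2); 3*t on [1/2, 1); log(t) on [1, 2)
the 3 pieces separated at 1/6, sqrt(2)/6 each add one integral
segment [0, 1/6) carries 54*sqrt(2)*t**3; integrate it
on [1/6, sqrt(2)/6): add ∫ 54*t**2·t^(s-1) dt
on [sqrt(2)/6, 1/3): add ∫ log(18*t**2)·t^(s-1) dt

F(-7/3) = 27*6**(1/3)*(-282*2**(5/6) - 6*2**(2/3) - 7*2**(2/3)*log(2) + 49*sqrt(2) + 588)/98
F(7/2) = sqrt(6)*(-17765*sqrt(2) - 3822 + 32032*sqrt(2)*log(2) + 19864*2**(3/4))/18162144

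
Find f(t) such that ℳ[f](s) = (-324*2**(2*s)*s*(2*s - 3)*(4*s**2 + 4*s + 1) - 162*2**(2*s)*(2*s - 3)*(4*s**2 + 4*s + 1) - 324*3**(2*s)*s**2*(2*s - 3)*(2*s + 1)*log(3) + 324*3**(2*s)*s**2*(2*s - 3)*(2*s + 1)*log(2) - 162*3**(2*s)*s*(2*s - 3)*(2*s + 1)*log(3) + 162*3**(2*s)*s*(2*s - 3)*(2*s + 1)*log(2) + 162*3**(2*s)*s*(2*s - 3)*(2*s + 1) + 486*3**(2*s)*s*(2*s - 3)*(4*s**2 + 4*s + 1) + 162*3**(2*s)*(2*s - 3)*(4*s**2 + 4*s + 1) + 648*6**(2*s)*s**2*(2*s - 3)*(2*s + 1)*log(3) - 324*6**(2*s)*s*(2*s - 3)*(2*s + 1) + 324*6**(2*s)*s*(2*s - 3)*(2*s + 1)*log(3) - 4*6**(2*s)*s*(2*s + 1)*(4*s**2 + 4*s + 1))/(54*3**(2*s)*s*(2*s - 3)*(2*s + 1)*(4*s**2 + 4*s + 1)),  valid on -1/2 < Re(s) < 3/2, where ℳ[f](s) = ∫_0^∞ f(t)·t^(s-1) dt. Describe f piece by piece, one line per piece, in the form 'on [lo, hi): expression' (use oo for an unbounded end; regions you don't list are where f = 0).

peel off the power substitution: 3*t/2 on [0, 2/3); 3*t/2 + 3 on [2/3, 1); 3*t*log(3*t/2)/2 on [1, 2); …
peel off the common scale on t: t on [0, 1); t + 3 on [1, 3/2); t*log(t) on [3/2, 3); …
treat the 4 regions marked off by 4/9, 1, 4 separately and sum
segment 0 to 4/9 holds 3*sqrt(t)/2; add its integral
∫ (3*sqrt(t)/2 + 3)·t^(s-1) over [4/9, 1)
piece [1, 4): integrate 3*sqrt(t)*log(3*sqrt(t)/2)/2 against the kernel
∫ 8/(27*t**(3/2))·t^(s-1) over [4, ∞)

on [0, 4/9): 3*sqrt(t)/2
on [4/9, 1): 3*sqrt(t)/2 + 3
on [1, 4): 3*sqrt(t)*log(3*sqrt(t)/2)/2
on [4, oo): 8/(27*t**(3/2))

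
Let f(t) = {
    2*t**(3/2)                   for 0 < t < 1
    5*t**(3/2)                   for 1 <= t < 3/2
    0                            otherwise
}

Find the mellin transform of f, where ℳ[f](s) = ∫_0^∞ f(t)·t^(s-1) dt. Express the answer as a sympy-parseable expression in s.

f breaks at 1 into 2 integrals to sum
∫ 2*t**(3/2)·t^(s-1) over [0, 1)
[1, 3/2) adds the kernel integral of 5*t**(3/2)

2*(5*(3/2)**(s + 3/2) - 3)/(2*s + 3)
  Re(s) > -3/2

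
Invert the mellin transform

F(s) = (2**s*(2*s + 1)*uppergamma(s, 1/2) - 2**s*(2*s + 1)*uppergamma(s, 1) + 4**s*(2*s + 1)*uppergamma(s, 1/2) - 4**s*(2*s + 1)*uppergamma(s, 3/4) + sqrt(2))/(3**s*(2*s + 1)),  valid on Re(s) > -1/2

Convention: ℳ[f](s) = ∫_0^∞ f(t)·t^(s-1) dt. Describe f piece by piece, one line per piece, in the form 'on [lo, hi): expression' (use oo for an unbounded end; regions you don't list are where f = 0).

on [0, 1/3): sqrt(6)*sqrt(t)/2
on [1/3, 2/3): exp(-3*t/2)
on [2/3, 1): exp(-3*t/4)

remove the common scale on t first: sqrt(3)*sqrt(t)/2 on [0, 2/3); exp(-3*t/4) on [2/3, 4/3); exp(-3*t/8) on [4/3, 2)
undo the common scale on t: sqrt(2)*sqrt(t)/2 on [0, 1); exp(-t/2) on [1, 2); exp(-t/4) on [2, 3)
remove the common scale on t first: sqrt(t) on [0, 1/2); exp(-t) on [1/2, 1); exp(-t/2) on [1, 3/2)
the 3 pieces separated at 1/3, 2/3 each add one integral
on [0, 1/3) integrate f = sqrt(6)*sqrt(t)/2 against the kernel
on [1/3, 2/3): add ∫ exp(-3*t/2)·t^(s-1) dt
segment [2/3, 1) carries exp(-3*t/4); integrate it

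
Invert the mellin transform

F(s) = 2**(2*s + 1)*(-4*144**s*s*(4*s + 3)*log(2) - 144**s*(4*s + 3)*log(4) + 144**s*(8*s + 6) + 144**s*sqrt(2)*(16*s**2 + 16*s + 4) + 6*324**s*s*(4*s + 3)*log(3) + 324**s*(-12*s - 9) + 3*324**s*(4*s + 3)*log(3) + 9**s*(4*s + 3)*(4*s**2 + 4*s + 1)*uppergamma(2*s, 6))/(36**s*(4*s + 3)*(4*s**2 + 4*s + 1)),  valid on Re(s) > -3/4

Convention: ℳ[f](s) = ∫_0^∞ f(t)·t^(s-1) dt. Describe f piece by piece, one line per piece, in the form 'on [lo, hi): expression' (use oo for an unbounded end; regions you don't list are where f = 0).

reversing the power substitution: sqrt(2)*t**(3/2)/4 on [0, 4); t*log(t/2)/2 on [4, 6); exp(-t) on [6, ∞)
remove the common scale on t first: t**(3/2) on [0, 2); t*log(t) on [2, 3); exp(-2*t) on [3, ∞)
along the cuts 16, 36, ℳ[f](s) splits into 3 integrals
piece [0, 16): integrate sqrt(2)*t**(3/4)/4 against the kernel
for t in [16, 36): the term is ∫ sqrt(t)*log(sqrt(t)/2)/2·t^(s-1)
for t in [36, ∞): the term is ∫ exp(-sqrt(t))·t^(s-1)

on [0, 16): sqrt(2)*t**(3/4)/4
on [16, 36): sqrt(t)*log(sqrt(t)/2)/2
on [36, oo): exp(-sqrt(t))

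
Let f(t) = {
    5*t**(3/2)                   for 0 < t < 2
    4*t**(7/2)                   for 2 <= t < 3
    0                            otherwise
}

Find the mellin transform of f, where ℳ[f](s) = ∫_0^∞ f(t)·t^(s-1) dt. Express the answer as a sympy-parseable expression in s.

2*(5*2**(s + 3/2)*(2*s + 7) - 4*2**(s + 7/2)*(2*s + 3) + 4*3**(s + 7/2)*(2*s + 3))/((2*s + 3)*(2*s + 7))
  Re(s) > -3/2

integrate the 2 segments split at 2, then add the results
segment [0, 2) carries 5*t**(3/2); integrate it
the [2, 3) slice contributes ∫ 4*t**(7/2)·t^(s-1) dt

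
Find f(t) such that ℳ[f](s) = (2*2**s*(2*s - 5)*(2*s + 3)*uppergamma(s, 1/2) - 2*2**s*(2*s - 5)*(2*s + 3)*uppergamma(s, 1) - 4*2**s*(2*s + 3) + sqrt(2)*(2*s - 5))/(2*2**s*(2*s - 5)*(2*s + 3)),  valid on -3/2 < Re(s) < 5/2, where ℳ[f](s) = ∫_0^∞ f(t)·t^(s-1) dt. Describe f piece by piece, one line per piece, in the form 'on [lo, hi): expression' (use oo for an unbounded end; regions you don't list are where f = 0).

on [0, 1/2): t**(3/2)
on [1/2, 1): exp(-t)
on [1, oo): t**(-5/2)

integrate the 3 segments split at 1/2, 1, then add the results
the [0, 1/2) slice contributes ∫ t**(3/2)·t^(s-1) dt
the [1/2, 1) slice contributes ∫ exp(-t)·t^(s-1) dt
∫ t**(-5/2)·t^(s-1) over [1, ∞)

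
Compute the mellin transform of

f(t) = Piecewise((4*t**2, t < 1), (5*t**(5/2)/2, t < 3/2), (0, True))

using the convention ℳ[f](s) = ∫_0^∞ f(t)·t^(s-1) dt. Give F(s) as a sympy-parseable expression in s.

split f at 1: ℳ[f](s) collects 2 kernel integrals
on [0, 1) integrate f = 4*t**2 against the kernel
[1, 3/2) adds the kernel integral of 5*t**(5/2)/2

(5*(3/2)**(s + 5/2)*(s + 2) + 3*s + 10)/((s + 2)*(2*s + 5))
  Re(s) > -2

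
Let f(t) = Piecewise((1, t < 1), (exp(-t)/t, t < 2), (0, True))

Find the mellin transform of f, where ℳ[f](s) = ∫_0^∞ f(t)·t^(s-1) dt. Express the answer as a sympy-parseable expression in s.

uppergamma(s - 1, 1) - uppergamma(s - 1, 2) + 1/s
  Re(s) > 0

remove the shared t-power first: t on [0, 1); exp(-t) on [1, 2)
slice at 1, transform all 2 pieces, and sum them
∫ over [0, 1) of 1·t^(s-1) joins the sum
segment [1, 2) carries exp(-t)/t; integrate it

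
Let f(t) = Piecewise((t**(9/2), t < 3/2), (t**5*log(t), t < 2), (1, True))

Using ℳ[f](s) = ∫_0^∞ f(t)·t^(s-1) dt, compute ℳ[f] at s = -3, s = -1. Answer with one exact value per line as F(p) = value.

back out the shared t-power: t**(5/2) on [0, 3/2); t**3*log(t) on [3/2, 2); t**(-2) on [2, ∞)
the shared t-power comes off first: sqrt(t) on [0, 3/2); t*log(t) on [3/2, 2); t**(-4) on [2, ∞)
along the cuts 3/2, 2, ℳ[f](s) splits into 3 integrals
segment 0 to 3/2 holds t**(9/2); add its integral
between 3/2 and 2 the integrand is t**5*log(t)·t^(s-1)
the [2, ∞) slice contributes ∫ 1·t^(s-1) dt

F(-3) = -9*log(3)/8 - 19/48 + sqrt(6)/2 + 25*log(2)/8
F(-1) = -81*log(3)/64 - 47/256 + 27*sqrt(6)/56 + 337*log(2)/64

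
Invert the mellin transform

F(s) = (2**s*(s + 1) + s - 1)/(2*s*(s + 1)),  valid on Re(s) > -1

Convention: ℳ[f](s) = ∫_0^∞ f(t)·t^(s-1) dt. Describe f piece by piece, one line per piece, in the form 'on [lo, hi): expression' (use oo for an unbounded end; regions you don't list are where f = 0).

on [0, 1): t
on [1, 2): 1/2

split f at 1: ℳ[f](s) collects 2 kernel integrals
segment [0, 1) carries t; integrate it
piece [1, 2): integrate 1/2 against the kernel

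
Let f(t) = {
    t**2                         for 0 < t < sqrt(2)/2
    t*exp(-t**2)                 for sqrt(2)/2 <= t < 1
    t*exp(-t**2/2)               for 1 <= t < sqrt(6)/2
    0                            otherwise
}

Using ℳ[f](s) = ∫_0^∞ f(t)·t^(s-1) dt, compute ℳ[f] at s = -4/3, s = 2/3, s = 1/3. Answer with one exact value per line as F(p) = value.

F(-4/3) = -2**(5/6)*uppergamma(-1/6, 3/4)/4 - uppergamma(-1/6, 1)/2 + 2**(5/6)*uppergamma(-1/6, 1/2)/4 + uppergamma(-1/6, 1/2)/2 + 3*2**(2/3)/4
F(2/3) = -2**(5/6)*uppergamma(5/6, 3/4)/2 - uppergamma(5/6, 1)/2 + 3*2**(2/3)/32 + uppergamma(5/6, 1/2)/2 + 2**(5/6)*uppergamma(5/6, 1/2)/2
F(1/3) = -2**(2/3)*uppergamma(2/3, 3/4)/2 - uppergamma(2/3, 1)/2 + 3*2**(5/6)/28 + uppergamma(2/3, 1/2)/2 + 2**(2/3)*uppergamma(2/3, 1/2)/2

strip the shared t-power: t on [0, sqrt(2)/2); exp(-t**2) on [sqrt(2)/2, 1); exp(-t**2/2) on [1, sqrt(6)/2)
back out the power substitution: sqrt(t) on [0, 1/2); exp(-t) on [1/2, 1); exp(-t/2) on [1, 3/2)
f breaks at sqrt(2)/2, 1 into 3 integrals to sum
piece [0, sqrt(2)/2): integrate t**2 against the kernel
the [sqrt(2)/2, 1) slice contributes ∫ t*exp(-t**2)·t^(s-1) dt
piece [1, sqrt(6)/2): integrate t*exp(-t**2/2) against the kernel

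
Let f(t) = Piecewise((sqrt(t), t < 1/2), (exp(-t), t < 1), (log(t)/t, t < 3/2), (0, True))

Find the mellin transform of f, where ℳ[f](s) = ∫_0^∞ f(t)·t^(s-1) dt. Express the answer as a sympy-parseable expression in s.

(3*2**s*(2*s + 1)*(s**2 - 2*s + 1)*uppergamma(s, 1/2) - 3*2**s*(2*s + 1)*(s**2 - 2*s + 1)*uppergamma(s, 1) + 3*2**s*(2*s + 1) + 3**s*s*(2*s + 1)*(-2*log(2) + 2*log(3)) - 2*3**s*(2*s + 1) + 3**s*(2*s + 1)*(-2*log(3) + 2*log(2)) + 3*sqrt(2)*(s**2 - 2*s + 1))/(3*2**s*(2*s + 1)*(s**2 - 2*s + 1))
  Re(s) > -1/2

split f at 1/2, 1: ℳ[f](s) collects 3 kernel integrals
for t in [0, 1/2): the term is ∫ sqrt(t)·t^(s-1)
on [1/2, 1): add ∫ exp(-t)·t^(s-1) dt
between 1 and 3/2 the integrand is log(t)/t·t^(s-1)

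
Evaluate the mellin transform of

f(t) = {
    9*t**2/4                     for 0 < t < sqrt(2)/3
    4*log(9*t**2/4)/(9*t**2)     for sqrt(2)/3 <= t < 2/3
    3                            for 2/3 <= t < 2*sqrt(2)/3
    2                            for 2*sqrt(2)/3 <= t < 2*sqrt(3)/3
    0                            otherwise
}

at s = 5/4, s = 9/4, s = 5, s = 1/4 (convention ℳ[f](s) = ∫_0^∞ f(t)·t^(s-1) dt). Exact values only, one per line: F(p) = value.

F(5/4) = 2*2**(5/8)*3**(3/4)*(-1742*2**(5/8) - 780*log(2) + 468*2**(1/4) + 468*6**(5/8) + 2125)/5265
F(9/4) = 4*2**(1/8)*3**(3/4)*(-5100*2**(1/8) + 136*2**(1/4) + 612*log(2) + 408*6**(1/8) + 4905)/4131
F(5) = -1184/10935 + 8*sqrt(2)*log(2)/729 + 8714*sqrt(2)/76545 + 64*sqrt(3)/135
F(1/4) = 2*2**(1/8)*3**(3/4)*(-2790*2**(1/8) - 252*log(2) + 337 + 882*2**(1/4) + 1764*6**(1/8))/1323

the common scale on t comes off first: t**2 on [0, sqrt(2)/2); log(t**2)/t**2 on [sqrt(2)/2, 1); 3 on [1, sqrt(2)); …
undo the power substitution: t on [0, 1/2); log(t)/t on [1/2, 1); 3 on [1, 2); …
integrate the 4 segments split at sqrt(2)/3, 2/3, 2*sqrt(2)/3, then add the results
over [0, sqrt(2)/3), the kernel integral of 9*t**2/4 enters the sum
∫ 4*log(9*t**2/4)/(9*t**2)·t^(s-1) over [sqrt(2)/3, 2/3)
∫ over [2/3, 2*sqrt(2)/3) of 3·t^(s-1) joins the sum
for t in [2*sqrt(2)/3, 2*sqrt(3)/3): the term is ∫ 2·t^(s-1)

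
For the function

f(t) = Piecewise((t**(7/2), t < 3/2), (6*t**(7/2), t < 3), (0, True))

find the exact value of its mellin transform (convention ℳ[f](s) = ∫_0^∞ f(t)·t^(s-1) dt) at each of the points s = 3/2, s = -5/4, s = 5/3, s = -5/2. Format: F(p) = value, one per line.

F(3/2) = 45441/160
F(-5/4) = 3**(1/4)*(48 - 5*2**(3/4))/2
F(5/3) = 729*3**(1/6)*(384 - 5*2**(5/6))/992
F(-5/2) = 21/2

split f at 3/2: ℳ[f](s) collects 2 kernel integrals
[0, 3/2) adds the kernel integral of t**(7/2)
on [3/2, 3): add ∫ 6*t**(7/2)·t^(s-1) dt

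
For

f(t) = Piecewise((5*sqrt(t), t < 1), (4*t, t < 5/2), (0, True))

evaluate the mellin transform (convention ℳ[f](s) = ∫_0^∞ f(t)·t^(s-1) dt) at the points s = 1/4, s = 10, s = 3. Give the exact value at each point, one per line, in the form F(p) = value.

summing 2 kernel integrals split by 1 yields ℳ[f](s)
∫ 5*sqrt(t)·t^(s-1) over [0, 1)
segment [1, 5/2) carries 4*t; integrate it

F(1/4) = 52/15 + 4*2**(3/4)*5**(1/4)
F(10) = 1025403937/118272
F(3) = 4423/112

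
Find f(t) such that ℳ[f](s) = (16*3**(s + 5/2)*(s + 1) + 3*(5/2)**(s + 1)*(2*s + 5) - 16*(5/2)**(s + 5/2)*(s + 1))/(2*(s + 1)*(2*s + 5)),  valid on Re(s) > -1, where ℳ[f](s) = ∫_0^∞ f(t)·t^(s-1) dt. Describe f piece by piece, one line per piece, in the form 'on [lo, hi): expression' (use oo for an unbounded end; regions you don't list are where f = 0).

integrate the 2 segments split at 5/2, then add the results
piece [0, 5/2): integrate 3*t/2 against the kernel
on [5/2, 3) integrate f = 4*t**(5/2) against the kernel

on [0, 5/2): 3*t/2
on [5/2, 3): 4*t**(5/2)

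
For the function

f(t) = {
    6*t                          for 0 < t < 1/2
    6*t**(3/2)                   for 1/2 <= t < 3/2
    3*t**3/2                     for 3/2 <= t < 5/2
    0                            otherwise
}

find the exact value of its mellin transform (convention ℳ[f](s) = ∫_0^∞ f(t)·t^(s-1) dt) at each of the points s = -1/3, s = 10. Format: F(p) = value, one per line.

F(-1/3) = -9*2**(5/6)/7 - 81*2**(1/3)*3**(2/3)/128 + 9*2**(1/3)/2 + 225*2**(1/3)*5**(2/3)/128 + 27*2**(5/6)*3**(1/6)/7
F(10) = -3*sqrt(2)/23552 + 531441*sqrt(6)/23552 + 20115295545/1171456

along the cuts 1/2, 3/2, ℳ[f](s) splits into 3 integrals
piece [0, 1/2): integrate 6*t against the kernel
between 1/2 and 3/2 the integrand is 6*t**(3/2)·t^(s-1)
the [3/2, 5/2) slice contributes ∫ 3*t**3/2·t^(s-1) dt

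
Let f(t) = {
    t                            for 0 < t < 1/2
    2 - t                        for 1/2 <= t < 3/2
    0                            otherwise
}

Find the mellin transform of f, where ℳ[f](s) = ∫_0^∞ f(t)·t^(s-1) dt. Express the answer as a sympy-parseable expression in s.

(3**s*s + 4*3**s - 2*s - 4)/(2*2**s*s*(s + 1))
  Re(s) > -1

split f at 1/2: ℳ[f](s) collects 2 kernel integrals
[0, 1/2) adds the kernel integral of t
over [1/2, 3/2), the kernel integral of (2 - t) enters the sum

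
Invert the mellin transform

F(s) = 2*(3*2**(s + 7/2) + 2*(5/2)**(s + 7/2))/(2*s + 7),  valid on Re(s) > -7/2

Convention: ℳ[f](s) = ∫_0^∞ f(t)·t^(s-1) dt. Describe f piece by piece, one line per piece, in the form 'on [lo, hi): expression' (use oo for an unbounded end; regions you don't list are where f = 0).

on [0, 2): 5*t**(7/2)
on [2, 5/2): 2*t**(7/2)

decompose at 2; ℳ[f](s) sums the 2 pieces' integrals
between 0 and 2 the integrand is 5*t**(7/2)·t^(s-1)
on [2, 5/2) integrate f = 2*t**(7/2) against the kernel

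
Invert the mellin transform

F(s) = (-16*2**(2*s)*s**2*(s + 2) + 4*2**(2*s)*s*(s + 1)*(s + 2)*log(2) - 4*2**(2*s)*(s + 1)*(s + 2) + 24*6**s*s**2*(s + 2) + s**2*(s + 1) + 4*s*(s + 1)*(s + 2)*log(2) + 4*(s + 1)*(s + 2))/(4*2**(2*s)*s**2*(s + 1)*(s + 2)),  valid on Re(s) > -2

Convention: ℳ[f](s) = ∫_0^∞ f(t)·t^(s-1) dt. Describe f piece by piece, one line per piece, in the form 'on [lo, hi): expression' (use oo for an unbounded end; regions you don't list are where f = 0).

invert the common scale on t to get t**2 on [0, 1/2); log(t) on [1/2, 2); 2*t on [2, 3)
summing 3 kernel integrals split by 1/4, 1 yields ℳ[f](s)
∫ 4*t**2·t^(s-1) over [0, 1/4)
on [1/4, 1): add ∫ log(2*t)·t^(s-1) dt
∫ over [1, 3/2) of 4*t·t^(s-1) joins the sum

on [0, 1/4): 4*t**2
on [1/4, 1): log(2*t)
on [1, 3/2): 4*t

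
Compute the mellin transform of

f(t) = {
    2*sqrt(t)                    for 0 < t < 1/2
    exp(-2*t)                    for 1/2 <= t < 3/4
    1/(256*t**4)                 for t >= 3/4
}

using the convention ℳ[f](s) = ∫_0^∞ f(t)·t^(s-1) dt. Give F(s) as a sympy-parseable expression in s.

invert the common scale on t to get sqrt(2)*sqrt(t) on [0, 1); exp(-t) on [1, 3/2); 1/(16*t**4) on [3/2, ∞)
remove the common scale on t first: sqrt(t) on [0, 2); exp(-t/2) on [2, 3); t**(-4) on [3, ∞)
f breaks at 1/2, 3/4 into 3 integrals to sum
on [0, 1/2) integrate f = 2*sqrt(t) against the kernel
[1/2, 3/4) adds the kernel integral of exp(-2*t)
piece [3/4, ∞): integrate 1/(256*t**4) against the kernel

(2**s*(s - 4)*(2*s + 1)*uppergamma(s, 1) - 2**s*(s - 4)*(2*s + 1)*uppergamma(s, 3/2) + 2*2**(s + 1/2)*(s - 4) - 3**s*(2*s + 1)/81)/(4**s*(s - 4)*(2*s + 1))
  -1/2 < Re(s) < 4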